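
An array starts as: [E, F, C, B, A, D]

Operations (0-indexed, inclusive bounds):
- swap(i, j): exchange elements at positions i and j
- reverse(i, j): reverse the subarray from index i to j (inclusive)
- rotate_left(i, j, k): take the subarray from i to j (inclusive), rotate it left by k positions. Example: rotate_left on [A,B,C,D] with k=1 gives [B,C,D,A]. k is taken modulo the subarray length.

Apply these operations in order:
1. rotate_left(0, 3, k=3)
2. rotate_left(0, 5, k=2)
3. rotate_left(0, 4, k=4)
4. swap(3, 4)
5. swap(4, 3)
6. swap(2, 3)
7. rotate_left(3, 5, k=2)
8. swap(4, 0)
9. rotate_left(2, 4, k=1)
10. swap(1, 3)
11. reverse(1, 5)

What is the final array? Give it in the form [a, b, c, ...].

After 1 (rotate_left(0, 3, k=3)): [B, E, F, C, A, D]
After 2 (rotate_left(0, 5, k=2)): [F, C, A, D, B, E]
After 3 (rotate_left(0, 4, k=4)): [B, F, C, A, D, E]
After 4 (swap(3, 4)): [B, F, C, D, A, E]
After 5 (swap(4, 3)): [B, F, C, A, D, E]
After 6 (swap(2, 3)): [B, F, A, C, D, E]
After 7 (rotate_left(3, 5, k=2)): [B, F, A, E, C, D]
After 8 (swap(4, 0)): [C, F, A, E, B, D]
After 9 (rotate_left(2, 4, k=1)): [C, F, E, B, A, D]
After 10 (swap(1, 3)): [C, B, E, F, A, D]
After 11 (reverse(1, 5)): [C, D, A, F, E, B]

Answer: [C, D, A, F, E, B]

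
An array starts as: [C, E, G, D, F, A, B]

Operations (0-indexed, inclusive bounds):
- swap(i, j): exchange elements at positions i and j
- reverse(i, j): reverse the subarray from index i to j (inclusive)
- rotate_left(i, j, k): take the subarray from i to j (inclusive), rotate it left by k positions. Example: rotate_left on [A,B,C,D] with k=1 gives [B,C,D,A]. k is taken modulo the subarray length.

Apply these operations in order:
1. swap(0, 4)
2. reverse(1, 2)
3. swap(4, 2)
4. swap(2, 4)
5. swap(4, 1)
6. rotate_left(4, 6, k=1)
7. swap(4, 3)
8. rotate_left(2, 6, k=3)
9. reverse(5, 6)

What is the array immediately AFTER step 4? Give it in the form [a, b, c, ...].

After 1 (swap(0, 4)): [F, E, G, D, C, A, B]
After 2 (reverse(1, 2)): [F, G, E, D, C, A, B]
After 3 (swap(4, 2)): [F, G, C, D, E, A, B]
After 4 (swap(2, 4)): [F, G, E, D, C, A, B]

Answer: [F, G, E, D, C, A, B]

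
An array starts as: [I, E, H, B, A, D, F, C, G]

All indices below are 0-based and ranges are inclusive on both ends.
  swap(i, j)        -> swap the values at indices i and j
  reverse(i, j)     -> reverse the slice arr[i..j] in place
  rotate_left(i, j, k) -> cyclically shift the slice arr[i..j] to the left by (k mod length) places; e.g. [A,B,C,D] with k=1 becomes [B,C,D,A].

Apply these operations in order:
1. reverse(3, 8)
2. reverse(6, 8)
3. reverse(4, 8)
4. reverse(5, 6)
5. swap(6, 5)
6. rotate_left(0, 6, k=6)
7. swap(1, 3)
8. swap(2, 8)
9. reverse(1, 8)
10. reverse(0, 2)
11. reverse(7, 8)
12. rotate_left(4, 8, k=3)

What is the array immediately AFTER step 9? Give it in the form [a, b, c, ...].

Answer: [B, E, F, A, D, G, I, C, H]

Derivation:
After 1 (reverse(3, 8)): [I, E, H, G, C, F, D, A, B]
After 2 (reverse(6, 8)): [I, E, H, G, C, F, B, A, D]
After 3 (reverse(4, 8)): [I, E, H, G, D, A, B, F, C]
After 4 (reverse(5, 6)): [I, E, H, G, D, B, A, F, C]
After 5 (swap(6, 5)): [I, E, H, G, D, A, B, F, C]
After 6 (rotate_left(0, 6, k=6)): [B, I, E, H, G, D, A, F, C]
After 7 (swap(1, 3)): [B, H, E, I, G, D, A, F, C]
After 8 (swap(2, 8)): [B, H, C, I, G, D, A, F, E]
After 9 (reverse(1, 8)): [B, E, F, A, D, G, I, C, H]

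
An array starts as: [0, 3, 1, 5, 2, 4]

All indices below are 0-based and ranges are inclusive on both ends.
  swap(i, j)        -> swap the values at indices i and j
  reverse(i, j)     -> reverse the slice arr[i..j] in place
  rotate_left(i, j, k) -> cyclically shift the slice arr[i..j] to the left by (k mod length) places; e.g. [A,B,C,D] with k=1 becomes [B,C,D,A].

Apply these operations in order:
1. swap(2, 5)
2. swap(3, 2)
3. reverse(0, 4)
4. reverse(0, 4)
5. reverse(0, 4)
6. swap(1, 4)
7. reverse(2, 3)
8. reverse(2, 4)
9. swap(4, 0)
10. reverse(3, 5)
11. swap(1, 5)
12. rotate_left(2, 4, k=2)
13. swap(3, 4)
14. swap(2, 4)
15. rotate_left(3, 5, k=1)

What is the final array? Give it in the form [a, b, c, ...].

After 1 (swap(2, 5)): [0, 3, 4, 5, 2, 1]
After 2 (swap(3, 2)): [0, 3, 5, 4, 2, 1]
After 3 (reverse(0, 4)): [2, 4, 5, 3, 0, 1]
After 4 (reverse(0, 4)): [0, 3, 5, 4, 2, 1]
After 5 (reverse(0, 4)): [2, 4, 5, 3, 0, 1]
After 6 (swap(1, 4)): [2, 0, 5, 3, 4, 1]
After 7 (reverse(2, 3)): [2, 0, 3, 5, 4, 1]
After 8 (reverse(2, 4)): [2, 0, 4, 5, 3, 1]
After 9 (swap(4, 0)): [3, 0, 4, 5, 2, 1]
After 10 (reverse(3, 5)): [3, 0, 4, 1, 2, 5]
After 11 (swap(1, 5)): [3, 5, 4, 1, 2, 0]
After 12 (rotate_left(2, 4, k=2)): [3, 5, 2, 4, 1, 0]
After 13 (swap(3, 4)): [3, 5, 2, 1, 4, 0]
After 14 (swap(2, 4)): [3, 5, 4, 1, 2, 0]
After 15 (rotate_left(3, 5, k=1)): [3, 5, 4, 2, 0, 1]

Answer: [3, 5, 4, 2, 0, 1]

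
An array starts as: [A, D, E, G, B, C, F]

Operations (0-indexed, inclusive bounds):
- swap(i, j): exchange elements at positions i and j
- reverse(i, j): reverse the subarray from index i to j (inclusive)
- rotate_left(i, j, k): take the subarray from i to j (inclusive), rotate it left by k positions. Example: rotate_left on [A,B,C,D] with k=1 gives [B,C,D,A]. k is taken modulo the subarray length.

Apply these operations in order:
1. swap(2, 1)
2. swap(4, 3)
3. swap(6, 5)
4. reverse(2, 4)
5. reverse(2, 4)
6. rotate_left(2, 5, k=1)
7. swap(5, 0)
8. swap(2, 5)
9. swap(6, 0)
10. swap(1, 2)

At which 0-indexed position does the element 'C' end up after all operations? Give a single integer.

After 1 (swap(2, 1)): [A, E, D, G, B, C, F]
After 2 (swap(4, 3)): [A, E, D, B, G, C, F]
After 3 (swap(6, 5)): [A, E, D, B, G, F, C]
After 4 (reverse(2, 4)): [A, E, G, B, D, F, C]
After 5 (reverse(2, 4)): [A, E, D, B, G, F, C]
After 6 (rotate_left(2, 5, k=1)): [A, E, B, G, F, D, C]
After 7 (swap(5, 0)): [D, E, B, G, F, A, C]
After 8 (swap(2, 5)): [D, E, A, G, F, B, C]
After 9 (swap(6, 0)): [C, E, A, G, F, B, D]
After 10 (swap(1, 2)): [C, A, E, G, F, B, D]

Answer: 0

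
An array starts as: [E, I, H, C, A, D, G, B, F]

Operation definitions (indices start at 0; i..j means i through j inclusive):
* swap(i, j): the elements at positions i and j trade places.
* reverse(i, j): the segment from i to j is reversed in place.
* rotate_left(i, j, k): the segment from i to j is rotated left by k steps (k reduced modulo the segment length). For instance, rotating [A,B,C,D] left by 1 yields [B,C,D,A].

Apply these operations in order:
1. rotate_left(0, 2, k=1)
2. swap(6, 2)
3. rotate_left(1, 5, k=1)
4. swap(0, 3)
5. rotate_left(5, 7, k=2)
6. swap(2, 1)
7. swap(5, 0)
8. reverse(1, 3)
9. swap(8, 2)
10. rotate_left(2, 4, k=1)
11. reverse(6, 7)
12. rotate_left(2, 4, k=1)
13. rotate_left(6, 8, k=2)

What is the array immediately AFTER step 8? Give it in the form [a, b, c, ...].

Answer: [B, I, G, C, D, A, H, E, F]

Derivation:
After 1 (rotate_left(0, 2, k=1)): [I, H, E, C, A, D, G, B, F]
After 2 (swap(6, 2)): [I, H, G, C, A, D, E, B, F]
After 3 (rotate_left(1, 5, k=1)): [I, G, C, A, D, H, E, B, F]
After 4 (swap(0, 3)): [A, G, C, I, D, H, E, B, F]
After 5 (rotate_left(5, 7, k=2)): [A, G, C, I, D, B, H, E, F]
After 6 (swap(2, 1)): [A, C, G, I, D, B, H, E, F]
After 7 (swap(5, 0)): [B, C, G, I, D, A, H, E, F]
After 8 (reverse(1, 3)): [B, I, G, C, D, A, H, E, F]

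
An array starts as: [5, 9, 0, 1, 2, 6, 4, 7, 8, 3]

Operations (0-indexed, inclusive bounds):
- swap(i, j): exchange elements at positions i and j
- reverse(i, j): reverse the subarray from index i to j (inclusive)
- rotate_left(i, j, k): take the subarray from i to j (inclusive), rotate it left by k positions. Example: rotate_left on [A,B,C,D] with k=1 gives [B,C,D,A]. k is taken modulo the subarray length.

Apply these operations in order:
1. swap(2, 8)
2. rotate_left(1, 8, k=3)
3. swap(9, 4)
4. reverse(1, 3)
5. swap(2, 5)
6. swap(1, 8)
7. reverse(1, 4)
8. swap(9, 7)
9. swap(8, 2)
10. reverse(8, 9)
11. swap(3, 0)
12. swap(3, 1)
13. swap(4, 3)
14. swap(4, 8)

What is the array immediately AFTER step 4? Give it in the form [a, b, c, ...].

Answer: [5, 4, 6, 2, 3, 0, 9, 8, 1, 7]

Derivation:
After 1 (swap(2, 8)): [5, 9, 8, 1, 2, 6, 4, 7, 0, 3]
After 2 (rotate_left(1, 8, k=3)): [5, 2, 6, 4, 7, 0, 9, 8, 1, 3]
After 3 (swap(9, 4)): [5, 2, 6, 4, 3, 0, 9, 8, 1, 7]
After 4 (reverse(1, 3)): [5, 4, 6, 2, 3, 0, 9, 8, 1, 7]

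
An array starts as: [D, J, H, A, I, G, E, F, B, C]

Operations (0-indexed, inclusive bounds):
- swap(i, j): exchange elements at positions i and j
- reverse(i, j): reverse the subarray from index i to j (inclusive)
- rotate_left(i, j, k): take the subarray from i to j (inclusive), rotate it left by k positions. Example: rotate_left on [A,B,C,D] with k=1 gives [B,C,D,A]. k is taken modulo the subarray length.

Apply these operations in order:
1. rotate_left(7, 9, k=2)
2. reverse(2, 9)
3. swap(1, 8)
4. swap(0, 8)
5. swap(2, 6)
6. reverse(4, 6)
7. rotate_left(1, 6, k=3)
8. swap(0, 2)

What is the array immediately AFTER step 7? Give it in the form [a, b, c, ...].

Answer: [J, B, E, C, A, G, F, I, D, H]

Derivation:
After 1 (rotate_left(7, 9, k=2)): [D, J, H, A, I, G, E, C, F, B]
After 2 (reverse(2, 9)): [D, J, B, F, C, E, G, I, A, H]
After 3 (swap(1, 8)): [D, A, B, F, C, E, G, I, J, H]
After 4 (swap(0, 8)): [J, A, B, F, C, E, G, I, D, H]
After 5 (swap(2, 6)): [J, A, G, F, C, E, B, I, D, H]
After 6 (reverse(4, 6)): [J, A, G, F, B, E, C, I, D, H]
After 7 (rotate_left(1, 6, k=3)): [J, B, E, C, A, G, F, I, D, H]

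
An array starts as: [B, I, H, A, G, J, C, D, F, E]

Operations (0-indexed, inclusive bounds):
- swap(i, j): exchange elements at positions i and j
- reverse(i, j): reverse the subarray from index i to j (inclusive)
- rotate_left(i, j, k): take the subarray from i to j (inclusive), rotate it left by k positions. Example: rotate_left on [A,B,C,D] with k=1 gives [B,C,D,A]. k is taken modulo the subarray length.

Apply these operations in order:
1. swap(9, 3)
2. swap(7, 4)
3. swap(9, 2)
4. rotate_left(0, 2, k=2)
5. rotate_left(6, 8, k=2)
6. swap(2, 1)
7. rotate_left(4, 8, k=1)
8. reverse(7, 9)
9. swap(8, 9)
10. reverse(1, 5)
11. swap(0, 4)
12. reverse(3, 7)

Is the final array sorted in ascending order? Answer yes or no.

Answer: no

Derivation:
After 1 (swap(9, 3)): [B, I, H, E, G, J, C, D, F, A]
After 2 (swap(7, 4)): [B, I, H, E, D, J, C, G, F, A]
After 3 (swap(9, 2)): [B, I, A, E, D, J, C, G, F, H]
After 4 (rotate_left(0, 2, k=2)): [A, B, I, E, D, J, C, G, F, H]
After 5 (rotate_left(6, 8, k=2)): [A, B, I, E, D, J, F, C, G, H]
After 6 (swap(2, 1)): [A, I, B, E, D, J, F, C, G, H]
After 7 (rotate_left(4, 8, k=1)): [A, I, B, E, J, F, C, G, D, H]
After 8 (reverse(7, 9)): [A, I, B, E, J, F, C, H, D, G]
After 9 (swap(8, 9)): [A, I, B, E, J, F, C, H, G, D]
After 10 (reverse(1, 5)): [A, F, J, E, B, I, C, H, G, D]
After 11 (swap(0, 4)): [B, F, J, E, A, I, C, H, G, D]
After 12 (reverse(3, 7)): [B, F, J, H, C, I, A, E, G, D]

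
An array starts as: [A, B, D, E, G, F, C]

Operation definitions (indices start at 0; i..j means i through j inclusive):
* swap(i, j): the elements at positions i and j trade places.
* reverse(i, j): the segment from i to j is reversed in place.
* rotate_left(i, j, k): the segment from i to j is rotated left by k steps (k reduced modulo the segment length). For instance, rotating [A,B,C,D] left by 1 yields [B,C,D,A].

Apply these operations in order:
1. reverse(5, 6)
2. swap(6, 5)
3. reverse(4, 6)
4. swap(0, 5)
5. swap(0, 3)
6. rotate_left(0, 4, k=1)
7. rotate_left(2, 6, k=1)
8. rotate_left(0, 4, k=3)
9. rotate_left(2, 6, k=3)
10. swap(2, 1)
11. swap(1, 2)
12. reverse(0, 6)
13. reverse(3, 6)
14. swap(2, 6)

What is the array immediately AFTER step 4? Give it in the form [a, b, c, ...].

Answer: [F, B, D, E, C, A, G]

Derivation:
After 1 (reverse(5, 6)): [A, B, D, E, G, C, F]
After 2 (swap(6, 5)): [A, B, D, E, G, F, C]
After 3 (reverse(4, 6)): [A, B, D, E, C, F, G]
After 4 (swap(0, 5)): [F, B, D, E, C, A, G]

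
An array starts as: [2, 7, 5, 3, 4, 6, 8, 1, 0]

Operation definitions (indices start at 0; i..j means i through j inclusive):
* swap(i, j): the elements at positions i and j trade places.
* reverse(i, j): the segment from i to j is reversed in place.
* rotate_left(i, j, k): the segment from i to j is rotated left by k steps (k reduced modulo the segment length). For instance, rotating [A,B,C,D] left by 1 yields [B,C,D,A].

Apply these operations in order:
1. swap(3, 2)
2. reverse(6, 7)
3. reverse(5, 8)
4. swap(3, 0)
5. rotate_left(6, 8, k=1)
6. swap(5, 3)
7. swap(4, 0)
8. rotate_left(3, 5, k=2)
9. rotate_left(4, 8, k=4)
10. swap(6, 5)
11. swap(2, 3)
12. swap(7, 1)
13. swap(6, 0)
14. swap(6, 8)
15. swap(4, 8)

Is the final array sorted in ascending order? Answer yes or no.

After 1 (swap(3, 2)): [2, 7, 3, 5, 4, 6, 8, 1, 0]
After 2 (reverse(6, 7)): [2, 7, 3, 5, 4, 6, 1, 8, 0]
After 3 (reverse(5, 8)): [2, 7, 3, 5, 4, 0, 8, 1, 6]
After 4 (swap(3, 0)): [5, 7, 3, 2, 4, 0, 8, 1, 6]
After 5 (rotate_left(6, 8, k=1)): [5, 7, 3, 2, 4, 0, 1, 6, 8]
After 6 (swap(5, 3)): [5, 7, 3, 0, 4, 2, 1, 6, 8]
After 7 (swap(4, 0)): [4, 7, 3, 0, 5, 2, 1, 6, 8]
After 8 (rotate_left(3, 5, k=2)): [4, 7, 3, 2, 0, 5, 1, 6, 8]
After 9 (rotate_left(4, 8, k=4)): [4, 7, 3, 2, 8, 0, 5, 1, 6]
After 10 (swap(6, 5)): [4, 7, 3, 2, 8, 5, 0, 1, 6]
After 11 (swap(2, 3)): [4, 7, 2, 3, 8, 5, 0, 1, 6]
After 12 (swap(7, 1)): [4, 1, 2, 3, 8, 5, 0, 7, 6]
After 13 (swap(6, 0)): [0, 1, 2, 3, 8, 5, 4, 7, 6]
After 14 (swap(6, 8)): [0, 1, 2, 3, 8, 5, 6, 7, 4]
After 15 (swap(4, 8)): [0, 1, 2, 3, 4, 5, 6, 7, 8]

Answer: yes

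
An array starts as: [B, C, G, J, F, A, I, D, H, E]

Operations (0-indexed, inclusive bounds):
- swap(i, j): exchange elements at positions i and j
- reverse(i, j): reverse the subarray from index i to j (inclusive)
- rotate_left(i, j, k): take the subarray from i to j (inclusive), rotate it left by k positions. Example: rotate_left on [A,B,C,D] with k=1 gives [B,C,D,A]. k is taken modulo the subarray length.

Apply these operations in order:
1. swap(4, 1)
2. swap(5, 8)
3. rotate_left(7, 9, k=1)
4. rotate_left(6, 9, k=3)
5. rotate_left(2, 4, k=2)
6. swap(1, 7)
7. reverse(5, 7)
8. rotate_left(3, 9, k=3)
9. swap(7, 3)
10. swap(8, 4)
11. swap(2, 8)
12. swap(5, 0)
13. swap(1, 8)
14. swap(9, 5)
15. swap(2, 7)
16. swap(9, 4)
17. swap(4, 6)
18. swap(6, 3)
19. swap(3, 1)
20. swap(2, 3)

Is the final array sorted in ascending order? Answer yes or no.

Answer: yes

Derivation:
After 1 (swap(4, 1)): [B, F, G, J, C, A, I, D, H, E]
After 2 (swap(5, 8)): [B, F, G, J, C, H, I, D, A, E]
After 3 (rotate_left(7, 9, k=1)): [B, F, G, J, C, H, I, A, E, D]
After 4 (rotate_left(6, 9, k=3)): [B, F, G, J, C, H, D, I, A, E]
After 5 (rotate_left(2, 4, k=2)): [B, F, C, G, J, H, D, I, A, E]
After 6 (swap(1, 7)): [B, I, C, G, J, H, D, F, A, E]
After 7 (reverse(5, 7)): [B, I, C, G, J, F, D, H, A, E]
After 8 (rotate_left(3, 9, k=3)): [B, I, C, D, H, A, E, G, J, F]
After 9 (swap(7, 3)): [B, I, C, G, H, A, E, D, J, F]
After 10 (swap(8, 4)): [B, I, C, G, J, A, E, D, H, F]
After 11 (swap(2, 8)): [B, I, H, G, J, A, E, D, C, F]
After 12 (swap(5, 0)): [A, I, H, G, J, B, E, D, C, F]
After 13 (swap(1, 8)): [A, C, H, G, J, B, E, D, I, F]
After 14 (swap(9, 5)): [A, C, H, G, J, F, E, D, I, B]
After 15 (swap(2, 7)): [A, C, D, G, J, F, E, H, I, B]
After 16 (swap(9, 4)): [A, C, D, G, B, F, E, H, I, J]
After 17 (swap(4, 6)): [A, C, D, G, E, F, B, H, I, J]
After 18 (swap(6, 3)): [A, C, D, B, E, F, G, H, I, J]
After 19 (swap(3, 1)): [A, B, D, C, E, F, G, H, I, J]
After 20 (swap(2, 3)): [A, B, C, D, E, F, G, H, I, J]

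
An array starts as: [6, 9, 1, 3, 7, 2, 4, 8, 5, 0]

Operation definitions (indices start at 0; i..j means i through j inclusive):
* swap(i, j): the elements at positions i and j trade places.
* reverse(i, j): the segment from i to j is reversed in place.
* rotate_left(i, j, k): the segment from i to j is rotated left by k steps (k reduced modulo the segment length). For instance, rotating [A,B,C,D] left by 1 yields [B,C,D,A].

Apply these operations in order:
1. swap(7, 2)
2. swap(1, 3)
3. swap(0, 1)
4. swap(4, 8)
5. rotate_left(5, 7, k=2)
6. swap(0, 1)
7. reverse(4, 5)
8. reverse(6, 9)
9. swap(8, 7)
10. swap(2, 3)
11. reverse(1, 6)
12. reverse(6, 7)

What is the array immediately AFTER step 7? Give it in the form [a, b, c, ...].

Answer: [6, 3, 8, 9, 1, 5, 2, 4, 7, 0]

Derivation:
After 1 (swap(7, 2)): [6, 9, 8, 3, 7, 2, 4, 1, 5, 0]
After 2 (swap(1, 3)): [6, 3, 8, 9, 7, 2, 4, 1, 5, 0]
After 3 (swap(0, 1)): [3, 6, 8, 9, 7, 2, 4, 1, 5, 0]
After 4 (swap(4, 8)): [3, 6, 8, 9, 5, 2, 4, 1, 7, 0]
After 5 (rotate_left(5, 7, k=2)): [3, 6, 8, 9, 5, 1, 2, 4, 7, 0]
After 6 (swap(0, 1)): [6, 3, 8, 9, 5, 1, 2, 4, 7, 0]
After 7 (reverse(4, 5)): [6, 3, 8, 9, 1, 5, 2, 4, 7, 0]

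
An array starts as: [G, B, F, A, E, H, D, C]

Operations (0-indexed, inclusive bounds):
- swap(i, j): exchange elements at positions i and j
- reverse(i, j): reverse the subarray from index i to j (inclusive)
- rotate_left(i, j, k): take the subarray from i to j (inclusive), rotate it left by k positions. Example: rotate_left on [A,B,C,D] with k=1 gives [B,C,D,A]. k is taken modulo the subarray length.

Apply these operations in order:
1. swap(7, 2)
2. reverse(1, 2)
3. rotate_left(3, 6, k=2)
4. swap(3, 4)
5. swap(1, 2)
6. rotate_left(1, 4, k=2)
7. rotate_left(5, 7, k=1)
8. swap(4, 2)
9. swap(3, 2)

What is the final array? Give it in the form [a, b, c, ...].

After 1 (swap(7, 2)): [G, B, C, A, E, H, D, F]
After 2 (reverse(1, 2)): [G, C, B, A, E, H, D, F]
After 3 (rotate_left(3, 6, k=2)): [G, C, B, H, D, A, E, F]
After 4 (swap(3, 4)): [G, C, B, D, H, A, E, F]
After 5 (swap(1, 2)): [G, B, C, D, H, A, E, F]
After 6 (rotate_left(1, 4, k=2)): [G, D, H, B, C, A, E, F]
After 7 (rotate_left(5, 7, k=1)): [G, D, H, B, C, E, F, A]
After 8 (swap(4, 2)): [G, D, C, B, H, E, F, A]
After 9 (swap(3, 2)): [G, D, B, C, H, E, F, A]

Answer: [G, D, B, C, H, E, F, A]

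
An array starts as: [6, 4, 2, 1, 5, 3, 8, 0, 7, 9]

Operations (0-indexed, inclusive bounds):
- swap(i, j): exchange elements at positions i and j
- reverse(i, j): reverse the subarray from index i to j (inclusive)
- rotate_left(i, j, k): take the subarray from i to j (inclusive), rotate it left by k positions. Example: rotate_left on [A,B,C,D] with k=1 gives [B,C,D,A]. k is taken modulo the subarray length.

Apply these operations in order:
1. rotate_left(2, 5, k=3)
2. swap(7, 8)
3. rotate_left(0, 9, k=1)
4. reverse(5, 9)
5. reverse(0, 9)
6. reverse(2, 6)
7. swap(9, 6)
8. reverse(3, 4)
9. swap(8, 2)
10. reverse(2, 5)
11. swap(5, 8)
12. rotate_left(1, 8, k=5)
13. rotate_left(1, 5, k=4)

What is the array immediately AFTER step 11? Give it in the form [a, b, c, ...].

Answer: [8, 7, 9, 5, 6, 1, 4, 2, 3, 0]

Derivation:
After 1 (rotate_left(2, 5, k=3)): [6, 4, 3, 2, 1, 5, 8, 0, 7, 9]
After 2 (swap(7, 8)): [6, 4, 3, 2, 1, 5, 8, 7, 0, 9]
After 3 (rotate_left(0, 9, k=1)): [4, 3, 2, 1, 5, 8, 7, 0, 9, 6]
After 4 (reverse(5, 9)): [4, 3, 2, 1, 5, 6, 9, 0, 7, 8]
After 5 (reverse(0, 9)): [8, 7, 0, 9, 6, 5, 1, 2, 3, 4]
After 6 (reverse(2, 6)): [8, 7, 1, 5, 6, 9, 0, 2, 3, 4]
After 7 (swap(9, 6)): [8, 7, 1, 5, 6, 9, 4, 2, 3, 0]
After 8 (reverse(3, 4)): [8, 7, 1, 6, 5, 9, 4, 2, 3, 0]
After 9 (swap(8, 2)): [8, 7, 3, 6, 5, 9, 4, 2, 1, 0]
After 10 (reverse(2, 5)): [8, 7, 9, 5, 6, 3, 4, 2, 1, 0]
After 11 (swap(5, 8)): [8, 7, 9, 5, 6, 1, 4, 2, 3, 0]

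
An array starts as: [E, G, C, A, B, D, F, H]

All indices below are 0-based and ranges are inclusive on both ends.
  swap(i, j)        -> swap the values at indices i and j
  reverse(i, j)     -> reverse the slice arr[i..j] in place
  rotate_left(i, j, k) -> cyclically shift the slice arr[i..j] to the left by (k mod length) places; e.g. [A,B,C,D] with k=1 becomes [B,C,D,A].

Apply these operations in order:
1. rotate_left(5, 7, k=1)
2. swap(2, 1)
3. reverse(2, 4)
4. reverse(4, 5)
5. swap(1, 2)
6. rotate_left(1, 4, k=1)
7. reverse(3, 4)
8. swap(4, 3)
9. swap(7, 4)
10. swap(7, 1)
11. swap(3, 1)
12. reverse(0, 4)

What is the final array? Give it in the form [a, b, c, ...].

Answer: [D, B, A, F, E, G, H, C]

Derivation:
After 1 (rotate_left(5, 7, k=1)): [E, G, C, A, B, F, H, D]
After 2 (swap(2, 1)): [E, C, G, A, B, F, H, D]
After 3 (reverse(2, 4)): [E, C, B, A, G, F, H, D]
After 4 (reverse(4, 5)): [E, C, B, A, F, G, H, D]
After 5 (swap(1, 2)): [E, B, C, A, F, G, H, D]
After 6 (rotate_left(1, 4, k=1)): [E, C, A, F, B, G, H, D]
After 7 (reverse(3, 4)): [E, C, A, B, F, G, H, D]
After 8 (swap(4, 3)): [E, C, A, F, B, G, H, D]
After 9 (swap(7, 4)): [E, C, A, F, D, G, H, B]
After 10 (swap(7, 1)): [E, B, A, F, D, G, H, C]
After 11 (swap(3, 1)): [E, F, A, B, D, G, H, C]
After 12 (reverse(0, 4)): [D, B, A, F, E, G, H, C]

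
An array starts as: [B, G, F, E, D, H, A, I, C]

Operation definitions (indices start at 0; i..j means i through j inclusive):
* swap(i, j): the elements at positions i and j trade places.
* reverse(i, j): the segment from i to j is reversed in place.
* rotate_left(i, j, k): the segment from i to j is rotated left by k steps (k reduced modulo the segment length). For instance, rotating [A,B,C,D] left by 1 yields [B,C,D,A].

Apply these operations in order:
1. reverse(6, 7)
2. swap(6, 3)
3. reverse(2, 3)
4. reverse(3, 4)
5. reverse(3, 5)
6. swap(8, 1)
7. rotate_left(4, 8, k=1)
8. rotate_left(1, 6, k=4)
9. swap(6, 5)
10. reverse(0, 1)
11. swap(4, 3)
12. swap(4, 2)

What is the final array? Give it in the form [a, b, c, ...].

After 1 (reverse(6, 7)): [B, G, F, E, D, H, I, A, C]
After 2 (swap(6, 3)): [B, G, F, I, D, H, E, A, C]
After 3 (reverse(2, 3)): [B, G, I, F, D, H, E, A, C]
After 4 (reverse(3, 4)): [B, G, I, D, F, H, E, A, C]
After 5 (reverse(3, 5)): [B, G, I, H, F, D, E, A, C]
After 6 (swap(8, 1)): [B, C, I, H, F, D, E, A, G]
After 7 (rotate_left(4, 8, k=1)): [B, C, I, H, D, E, A, G, F]
After 8 (rotate_left(1, 6, k=4)): [B, E, A, C, I, H, D, G, F]
After 9 (swap(6, 5)): [B, E, A, C, I, D, H, G, F]
After 10 (reverse(0, 1)): [E, B, A, C, I, D, H, G, F]
After 11 (swap(4, 3)): [E, B, A, I, C, D, H, G, F]
After 12 (swap(4, 2)): [E, B, C, I, A, D, H, G, F]

Answer: [E, B, C, I, A, D, H, G, F]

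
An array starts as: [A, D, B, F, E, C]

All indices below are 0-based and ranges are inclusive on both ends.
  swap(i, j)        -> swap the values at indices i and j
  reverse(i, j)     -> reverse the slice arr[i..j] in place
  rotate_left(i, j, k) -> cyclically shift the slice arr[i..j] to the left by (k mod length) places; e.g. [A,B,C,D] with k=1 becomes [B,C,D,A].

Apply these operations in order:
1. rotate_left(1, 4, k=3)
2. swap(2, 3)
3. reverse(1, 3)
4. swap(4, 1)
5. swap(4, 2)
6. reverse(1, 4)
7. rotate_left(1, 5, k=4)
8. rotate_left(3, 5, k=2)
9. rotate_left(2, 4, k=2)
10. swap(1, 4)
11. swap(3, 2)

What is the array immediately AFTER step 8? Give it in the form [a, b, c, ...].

Answer: [A, C, B, F, E, D]

Derivation:
After 1 (rotate_left(1, 4, k=3)): [A, E, D, B, F, C]
After 2 (swap(2, 3)): [A, E, B, D, F, C]
After 3 (reverse(1, 3)): [A, D, B, E, F, C]
After 4 (swap(4, 1)): [A, F, B, E, D, C]
After 5 (swap(4, 2)): [A, F, D, E, B, C]
After 6 (reverse(1, 4)): [A, B, E, D, F, C]
After 7 (rotate_left(1, 5, k=4)): [A, C, B, E, D, F]
After 8 (rotate_left(3, 5, k=2)): [A, C, B, F, E, D]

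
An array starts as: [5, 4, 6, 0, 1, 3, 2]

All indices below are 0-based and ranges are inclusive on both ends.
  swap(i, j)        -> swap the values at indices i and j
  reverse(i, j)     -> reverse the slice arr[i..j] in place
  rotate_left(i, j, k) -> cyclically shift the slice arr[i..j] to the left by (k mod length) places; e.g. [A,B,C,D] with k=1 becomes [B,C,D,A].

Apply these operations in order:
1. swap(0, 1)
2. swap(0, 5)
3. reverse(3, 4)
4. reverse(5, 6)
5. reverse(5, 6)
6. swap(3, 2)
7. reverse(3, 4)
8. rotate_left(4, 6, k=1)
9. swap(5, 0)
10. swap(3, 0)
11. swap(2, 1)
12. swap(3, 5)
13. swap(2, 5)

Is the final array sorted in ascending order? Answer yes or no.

After 1 (swap(0, 1)): [4, 5, 6, 0, 1, 3, 2]
After 2 (swap(0, 5)): [3, 5, 6, 0, 1, 4, 2]
After 3 (reverse(3, 4)): [3, 5, 6, 1, 0, 4, 2]
After 4 (reverse(5, 6)): [3, 5, 6, 1, 0, 2, 4]
After 5 (reverse(5, 6)): [3, 5, 6, 1, 0, 4, 2]
After 6 (swap(3, 2)): [3, 5, 1, 6, 0, 4, 2]
After 7 (reverse(3, 4)): [3, 5, 1, 0, 6, 4, 2]
After 8 (rotate_left(4, 6, k=1)): [3, 5, 1, 0, 4, 2, 6]
After 9 (swap(5, 0)): [2, 5, 1, 0, 4, 3, 6]
After 10 (swap(3, 0)): [0, 5, 1, 2, 4, 3, 6]
After 11 (swap(2, 1)): [0, 1, 5, 2, 4, 3, 6]
After 12 (swap(3, 5)): [0, 1, 5, 3, 4, 2, 6]
After 13 (swap(2, 5)): [0, 1, 2, 3, 4, 5, 6]

Answer: yes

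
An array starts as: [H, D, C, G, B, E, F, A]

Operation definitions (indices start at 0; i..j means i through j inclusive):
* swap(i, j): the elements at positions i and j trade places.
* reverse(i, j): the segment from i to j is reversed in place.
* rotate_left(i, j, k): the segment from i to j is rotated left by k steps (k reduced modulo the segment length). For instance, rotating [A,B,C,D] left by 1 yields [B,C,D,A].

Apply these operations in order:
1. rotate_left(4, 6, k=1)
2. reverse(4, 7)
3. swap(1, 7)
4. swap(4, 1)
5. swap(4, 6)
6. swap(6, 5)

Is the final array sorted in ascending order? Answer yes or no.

Answer: no

Derivation:
After 1 (rotate_left(4, 6, k=1)): [H, D, C, G, E, F, B, A]
After 2 (reverse(4, 7)): [H, D, C, G, A, B, F, E]
After 3 (swap(1, 7)): [H, E, C, G, A, B, F, D]
After 4 (swap(4, 1)): [H, A, C, G, E, B, F, D]
After 5 (swap(4, 6)): [H, A, C, G, F, B, E, D]
After 6 (swap(6, 5)): [H, A, C, G, F, E, B, D]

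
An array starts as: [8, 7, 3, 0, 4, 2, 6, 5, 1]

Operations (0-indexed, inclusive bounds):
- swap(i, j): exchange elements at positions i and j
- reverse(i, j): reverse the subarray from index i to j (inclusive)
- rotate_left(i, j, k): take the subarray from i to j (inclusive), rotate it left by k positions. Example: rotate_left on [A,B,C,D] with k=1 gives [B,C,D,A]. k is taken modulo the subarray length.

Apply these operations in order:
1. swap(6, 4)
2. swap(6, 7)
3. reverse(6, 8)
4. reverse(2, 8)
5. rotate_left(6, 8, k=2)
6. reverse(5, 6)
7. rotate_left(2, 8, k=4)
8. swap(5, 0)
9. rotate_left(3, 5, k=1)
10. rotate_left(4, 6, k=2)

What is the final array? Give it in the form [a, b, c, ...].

After 1 (swap(6, 4)): [8, 7, 3, 0, 6, 2, 4, 5, 1]
After 2 (swap(6, 7)): [8, 7, 3, 0, 6, 2, 5, 4, 1]
After 3 (reverse(6, 8)): [8, 7, 3, 0, 6, 2, 1, 4, 5]
After 4 (reverse(2, 8)): [8, 7, 5, 4, 1, 2, 6, 0, 3]
After 5 (rotate_left(6, 8, k=2)): [8, 7, 5, 4, 1, 2, 3, 6, 0]
After 6 (reverse(5, 6)): [8, 7, 5, 4, 1, 3, 2, 6, 0]
After 7 (rotate_left(2, 8, k=4)): [8, 7, 2, 6, 0, 5, 4, 1, 3]
After 8 (swap(5, 0)): [5, 7, 2, 6, 0, 8, 4, 1, 3]
After 9 (rotate_left(3, 5, k=1)): [5, 7, 2, 0, 8, 6, 4, 1, 3]
After 10 (rotate_left(4, 6, k=2)): [5, 7, 2, 0, 4, 8, 6, 1, 3]

Answer: [5, 7, 2, 0, 4, 8, 6, 1, 3]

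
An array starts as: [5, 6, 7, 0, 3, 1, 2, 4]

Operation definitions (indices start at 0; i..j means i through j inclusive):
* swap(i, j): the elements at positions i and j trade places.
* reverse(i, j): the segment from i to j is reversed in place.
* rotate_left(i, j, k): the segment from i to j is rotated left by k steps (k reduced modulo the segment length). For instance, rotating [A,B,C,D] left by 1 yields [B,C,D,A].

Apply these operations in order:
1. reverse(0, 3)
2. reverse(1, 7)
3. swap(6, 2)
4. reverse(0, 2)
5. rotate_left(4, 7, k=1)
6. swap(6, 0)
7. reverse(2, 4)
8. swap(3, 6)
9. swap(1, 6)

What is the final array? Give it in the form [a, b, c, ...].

After 1 (reverse(0, 3)): [0, 7, 6, 5, 3, 1, 2, 4]
After 2 (reverse(1, 7)): [0, 4, 2, 1, 3, 5, 6, 7]
After 3 (swap(6, 2)): [0, 4, 6, 1, 3, 5, 2, 7]
After 4 (reverse(0, 2)): [6, 4, 0, 1, 3, 5, 2, 7]
After 5 (rotate_left(4, 7, k=1)): [6, 4, 0, 1, 5, 2, 7, 3]
After 6 (swap(6, 0)): [7, 4, 0, 1, 5, 2, 6, 3]
After 7 (reverse(2, 4)): [7, 4, 5, 1, 0, 2, 6, 3]
After 8 (swap(3, 6)): [7, 4, 5, 6, 0, 2, 1, 3]
After 9 (swap(1, 6)): [7, 1, 5, 6, 0, 2, 4, 3]

Answer: [7, 1, 5, 6, 0, 2, 4, 3]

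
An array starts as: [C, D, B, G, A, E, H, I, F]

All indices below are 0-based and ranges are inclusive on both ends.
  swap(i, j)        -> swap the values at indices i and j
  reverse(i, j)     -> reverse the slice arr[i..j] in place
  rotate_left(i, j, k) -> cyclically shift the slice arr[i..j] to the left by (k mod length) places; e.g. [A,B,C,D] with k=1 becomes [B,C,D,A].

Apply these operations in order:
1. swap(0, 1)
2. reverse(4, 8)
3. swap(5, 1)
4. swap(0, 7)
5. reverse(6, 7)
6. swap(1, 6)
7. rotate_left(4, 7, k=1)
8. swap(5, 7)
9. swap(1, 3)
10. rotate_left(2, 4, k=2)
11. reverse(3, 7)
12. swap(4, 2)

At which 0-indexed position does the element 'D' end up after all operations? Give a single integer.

Answer: 6

Derivation:
After 1 (swap(0, 1)): [D, C, B, G, A, E, H, I, F]
After 2 (reverse(4, 8)): [D, C, B, G, F, I, H, E, A]
After 3 (swap(5, 1)): [D, I, B, G, F, C, H, E, A]
After 4 (swap(0, 7)): [E, I, B, G, F, C, H, D, A]
After 5 (reverse(6, 7)): [E, I, B, G, F, C, D, H, A]
After 6 (swap(1, 6)): [E, D, B, G, F, C, I, H, A]
After 7 (rotate_left(4, 7, k=1)): [E, D, B, G, C, I, H, F, A]
After 8 (swap(5, 7)): [E, D, B, G, C, F, H, I, A]
After 9 (swap(1, 3)): [E, G, B, D, C, F, H, I, A]
After 10 (rotate_left(2, 4, k=2)): [E, G, C, B, D, F, H, I, A]
After 11 (reverse(3, 7)): [E, G, C, I, H, F, D, B, A]
After 12 (swap(4, 2)): [E, G, H, I, C, F, D, B, A]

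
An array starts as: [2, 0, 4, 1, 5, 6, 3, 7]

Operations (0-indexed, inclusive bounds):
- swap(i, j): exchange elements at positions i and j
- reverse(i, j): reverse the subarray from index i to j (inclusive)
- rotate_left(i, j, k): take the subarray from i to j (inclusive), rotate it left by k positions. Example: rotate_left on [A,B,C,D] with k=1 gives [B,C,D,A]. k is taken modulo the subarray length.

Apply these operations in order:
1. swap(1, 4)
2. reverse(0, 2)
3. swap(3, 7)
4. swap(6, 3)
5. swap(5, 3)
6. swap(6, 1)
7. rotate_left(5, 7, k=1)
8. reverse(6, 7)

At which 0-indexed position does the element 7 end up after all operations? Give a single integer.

After 1 (swap(1, 4)): [2, 5, 4, 1, 0, 6, 3, 7]
After 2 (reverse(0, 2)): [4, 5, 2, 1, 0, 6, 3, 7]
After 3 (swap(3, 7)): [4, 5, 2, 7, 0, 6, 3, 1]
After 4 (swap(6, 3)): [4, 5, 2, 3, 0, 6, 7, 1]
After 5 (swap(5, 3)): [4, 5, 2, 6, 0, 3, 7, 1]
After 6 (swap(6, 1)): [4, 7, 2, 6, 0, 3, 5, 1]
After 7 (rotate_left(5, 7, k=1)): [4, 7, 2, 6, 0, 5, 1, 3]
After 8 (reverse(6, 7)): [4, 7, 2, 6, 0, 5, 3, 1]

Answer: 1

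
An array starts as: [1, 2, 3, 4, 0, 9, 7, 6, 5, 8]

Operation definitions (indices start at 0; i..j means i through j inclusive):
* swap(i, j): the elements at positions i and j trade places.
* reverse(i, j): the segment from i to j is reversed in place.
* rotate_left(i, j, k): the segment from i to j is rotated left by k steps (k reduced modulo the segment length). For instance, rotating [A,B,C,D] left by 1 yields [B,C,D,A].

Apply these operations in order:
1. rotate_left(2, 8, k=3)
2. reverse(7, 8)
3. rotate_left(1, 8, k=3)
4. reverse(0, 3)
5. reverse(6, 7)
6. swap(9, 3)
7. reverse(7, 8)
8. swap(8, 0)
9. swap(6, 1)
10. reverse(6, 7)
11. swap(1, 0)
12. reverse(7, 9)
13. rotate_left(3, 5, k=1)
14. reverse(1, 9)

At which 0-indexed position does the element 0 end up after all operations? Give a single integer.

After 1 (rotate_left(2, 8, k=3)): [1, 2, 9, 7, 6, 5, 3, 4, 0, 8]
After 2 (reverse(7, 8)): [1, 2, 9, 7, 6, 5, 3, 0, 4, 8]
After 3 (rotate_left(1, 8, k=3)): [1, 6, 5, 3, 0, 4, 2, 9, 7, 8]
After 4 (reverse(0, 3)): [3, 5, 6, 1, 0, 4, 2, 9, 7, 8]
After 5 (reverse(6, 7)): [3, 5, 6, 1, 0, 4, 9, 2, 7, 8]
After 6 (swap(9, 3)): [3, 5, 6, 8, 0, 4, 9, 2, 7, 1]
After 7 (reverse(7, 8)): [3, 5, 6, 8, 0, 4, 9, 7, 2, 1]
After 8 (swap(8, 0)): [2, 5, 6, 8, 0, 4, 9, 7, 3, 1]
After 9 (swap(6, 1)): [2, 9, 6, 8, 0, 4, 5, 7, 3, 1]
After 10 (reverse(6, 7)): [2, 9, 6, 8, 0, 4, 7, 5, 3, 1]
After 11 (swap(1, 0)): [9, 2, 6, 8, 0, 4, 7, 5, 3, 1]
After 12 (reverse(7, 9)): [9, 2, 6, 8, 0, 4, 7, 1, 3, 5]
After 13 (rotate_left(3, 5, k=1)): [9, 2, 6, 0, 4, 8, 7, 1, 3, 5]
After 14 (reverse(1, 9)): [9, 5, 3, 1, 7, 8, 4, 0, 6, 2]

Answer: 7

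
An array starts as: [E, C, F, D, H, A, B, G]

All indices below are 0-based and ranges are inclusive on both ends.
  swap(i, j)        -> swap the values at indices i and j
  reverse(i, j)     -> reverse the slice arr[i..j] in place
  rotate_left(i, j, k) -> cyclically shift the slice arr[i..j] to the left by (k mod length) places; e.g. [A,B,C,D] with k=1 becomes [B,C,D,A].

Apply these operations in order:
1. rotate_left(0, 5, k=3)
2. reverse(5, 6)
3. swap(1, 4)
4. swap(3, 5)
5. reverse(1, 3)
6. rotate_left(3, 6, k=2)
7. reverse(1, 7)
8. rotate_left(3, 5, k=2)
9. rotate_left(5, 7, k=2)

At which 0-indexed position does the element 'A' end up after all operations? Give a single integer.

Answer: 7

Derivation:
After 1 (rotate_left(0, 5, k=3)): [D, H, A, E, C, F, B, G]
After 2 (reverse(5, 6)): [D, H, A, E, C, B, F, G]
After 3 (swap(1, 4)): [D, C, A, E, H, B, F, G]
After 4 (swap(3, 5)): [D, C, A, B, H, E, F, G]
After 5 (reverse(1, 3)): [D, B, A, C, H, E, F, G]
After 6 (rotate_left(3, 6, k=2)): [D, B, A, E, F, C, H, G]
After 7 (reverse(1, 7)): [D, G, H, C, F, E, A, B]
After 8 (rotate_left(3, 5, k=2)): [D, G, H, E, C, F, A, B]
After 9 (rotate_left(5, 7, k=2)): [D, G, H, E, C, B, F, A]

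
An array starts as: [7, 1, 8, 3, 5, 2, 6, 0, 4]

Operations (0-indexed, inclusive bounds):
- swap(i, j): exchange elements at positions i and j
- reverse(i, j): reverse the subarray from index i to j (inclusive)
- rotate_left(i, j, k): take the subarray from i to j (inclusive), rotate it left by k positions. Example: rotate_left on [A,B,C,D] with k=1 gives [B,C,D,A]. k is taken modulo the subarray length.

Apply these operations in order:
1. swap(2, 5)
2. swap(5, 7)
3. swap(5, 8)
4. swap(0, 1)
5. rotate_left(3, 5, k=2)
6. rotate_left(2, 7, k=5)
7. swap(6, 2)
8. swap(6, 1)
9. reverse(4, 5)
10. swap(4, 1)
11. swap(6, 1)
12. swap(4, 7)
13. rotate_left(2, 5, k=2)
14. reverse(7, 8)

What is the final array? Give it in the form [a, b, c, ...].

Answer: [1, 7, 6, 4, 5, 2, 3, 0, 8]

Derivation:
After 1 (swap(2, 5)): [7, 1, 2, 3, 5, 8, 6, 0, 4]
After 2 (swap(5, 7)): [7, 1, 2, 3, 5, 0, 6, 8, 4]
After 3 (swap(5, 8)): [7, 1, 2, 3, 5, 4, 6, 8, 0]
After 4 (swap(0, 1)): [1, 7, 2, 3, 5, 4, 6, 8, 0]
After 5 (rotate_left(3, 5, k=2)): [1, 7, 2, 4, 3, 5, 6, 8, 0]
After 6 (rotate_left(2, 7, k=5)): [1, 7, 8, 2, 4, 3, 5, 6, 0]
After 7 (swap(6, 2)): [1, 7, 5, 2, 4, 3, 8, 6, 0]
After 8 (swap(6, 1)): [1, 8, 5, 2, 4, 3, 7, 6, 0]
After 9 (reverse(4, 5)): [1, 8, 5, 2, 3, 4, 7, 6, 0]
After 10 (swap(4, 1)): [1, 3, 5, 2, 8, 4, 7, 6, 0]
After 11 (swap(6, 1)): [1, 7, 5, 2, 8, 4, 3, 6, 0]
After 12 (swap(4, 7)): [1, 7, 5, 2, 6, 4, 3, 8, 0]
After 13 (rotate_left(2, 5, k=2)): [1, 7, 6, 4, 5, 2, 3, 8, 0]
After 14 (reverse(7, 8)): [1, 7, 6, 4, 5, 2, 3, 0, 8]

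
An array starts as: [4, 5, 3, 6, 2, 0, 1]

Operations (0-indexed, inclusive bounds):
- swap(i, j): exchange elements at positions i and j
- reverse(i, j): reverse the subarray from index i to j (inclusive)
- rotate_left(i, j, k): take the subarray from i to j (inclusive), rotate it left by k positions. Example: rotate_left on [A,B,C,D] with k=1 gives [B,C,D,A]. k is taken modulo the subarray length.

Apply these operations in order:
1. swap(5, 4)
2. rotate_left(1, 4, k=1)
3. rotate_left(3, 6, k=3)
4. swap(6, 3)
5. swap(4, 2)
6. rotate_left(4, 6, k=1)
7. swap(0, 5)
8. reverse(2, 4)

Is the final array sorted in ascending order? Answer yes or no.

Answer: no

Derivation:
After 1 (swap(5, 4)): [4, 5, 3, 6, 0, 2, 1]
After 2 (rotate_left(1, 4, k=1)): [4, 3, 6, 0, 5, 2, 1]
After 3 (rotate_left(3, 6, k=3)): [4, 3, 6, 1, 0, 5, 2]
After 4 (swap(6, 3)): [4, 3, 6, 2, 0, 5, 1]
After 5 (swap(4, 2)): [4, 3, 0, 2, 6, 5, 1]
After 6 (rotate_left(4, 6, k=1)): [4, 3, 0, 2, 5, 1, 6]
After 7 (swap(0, 5)): [1, 3, 0, 2, 5, 4, 6]
After 8 (reverse(2, 4)): [1, 3, 5, 2, 0, 4, 6]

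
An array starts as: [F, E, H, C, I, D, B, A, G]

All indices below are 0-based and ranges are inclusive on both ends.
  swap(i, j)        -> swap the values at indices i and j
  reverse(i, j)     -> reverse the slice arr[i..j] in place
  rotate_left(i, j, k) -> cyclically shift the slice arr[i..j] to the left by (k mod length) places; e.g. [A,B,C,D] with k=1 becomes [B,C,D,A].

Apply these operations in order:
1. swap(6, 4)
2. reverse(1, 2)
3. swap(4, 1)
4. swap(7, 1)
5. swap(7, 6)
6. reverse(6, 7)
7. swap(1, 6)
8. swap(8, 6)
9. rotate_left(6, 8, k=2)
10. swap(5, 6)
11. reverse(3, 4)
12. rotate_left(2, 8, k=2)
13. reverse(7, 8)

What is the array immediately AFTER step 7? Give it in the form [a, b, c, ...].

Answer: [F, I, E, C, H, D, A, B, G]

Derivation:
After 1 (swap(6, 4)): [F, E, H, C, B, D, I, A, G]
After 2 (reverse(1, 2)): [F, H, E, C, B, D, I, A, G]
After 3 (swap(4, 1)): [F, B, E, C, H, D, I, A, G]
After 4 (swap(7, 1)): [F, A, E, C, H, D, I, B, G]
After 5 (swap(7, 6)): [F, A, E, C, H, D, B, I, G]
After 6 (reverse(6, 7)): [F, A, E, C, H, D, I, B, G]
After 7 (swap(1, 6)): [F, I, E, C, H, D, A, B, G]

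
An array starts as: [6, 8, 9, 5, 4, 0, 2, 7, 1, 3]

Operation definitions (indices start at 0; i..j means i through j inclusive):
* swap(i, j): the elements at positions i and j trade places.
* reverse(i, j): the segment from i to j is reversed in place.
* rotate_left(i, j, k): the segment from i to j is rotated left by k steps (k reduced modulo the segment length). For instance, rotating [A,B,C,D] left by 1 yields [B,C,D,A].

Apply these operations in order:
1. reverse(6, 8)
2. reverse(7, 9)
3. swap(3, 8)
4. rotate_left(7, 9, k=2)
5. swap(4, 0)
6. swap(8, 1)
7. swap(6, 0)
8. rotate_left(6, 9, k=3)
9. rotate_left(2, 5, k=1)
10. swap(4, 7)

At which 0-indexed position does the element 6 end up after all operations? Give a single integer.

Answer: 3

Derivation:
After 1 (reverse(6, 8)): [6, 8, 9, 5, 4, 0, 1, 7, 2, 3]
After 2 (reverse(7, 9)): [6, 8, 9, 5, 4, 0, 1, 3, 2, 7]
After 3 (swap(3, 8)): [6, 8, 9, 2, 4, 0, 1, 3, 5, 7]
After 4 (rotate_left(7, 9, k=2)): [6, 8, 9, 2, 4, 0, 1, 7, 3, 5]
After 5 (swap(4, 0)): [4, 8, 9, 2, 6, 0, 1, 7, 3, 5]
After 6 (swap(8, 1)): [4, 3, 9, 2, 6, 0, 1, 7, 8, 5]
After 7 (swap(6, 0)): [1, 3, 9, 2, 6, 0, 4, 7, 8, 5]
After 8 (rotate_left(6, 9, k=3)): [1, 3, 9, 2, 6, 0, 5, 4, 7, 8]
After 9 (rotate_left(2, 5, k=1)): [1, 3, 2, 6, 0, 9, 5, 4, 7, 8]
After 10 (swap(4, 7)): [1, 3, 2, 6, 4, 9, 5, 0, 7, 8]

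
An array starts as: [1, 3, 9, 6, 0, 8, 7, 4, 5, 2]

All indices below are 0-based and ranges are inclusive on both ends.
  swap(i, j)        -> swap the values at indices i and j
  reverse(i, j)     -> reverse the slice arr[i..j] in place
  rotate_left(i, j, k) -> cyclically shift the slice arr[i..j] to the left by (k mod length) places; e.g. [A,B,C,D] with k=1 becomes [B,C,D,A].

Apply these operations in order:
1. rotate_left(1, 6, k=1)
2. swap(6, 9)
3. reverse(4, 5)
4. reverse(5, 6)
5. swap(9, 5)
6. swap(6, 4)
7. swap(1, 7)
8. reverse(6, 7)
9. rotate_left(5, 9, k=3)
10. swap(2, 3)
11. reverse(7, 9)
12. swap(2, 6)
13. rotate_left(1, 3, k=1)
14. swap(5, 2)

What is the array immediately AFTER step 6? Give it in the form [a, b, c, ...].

Answer: [1, 9, 6, 0, 8, 3, 7, 4, 5, 2]

Derivation:
After 1 (rotate_left(1, 6, k=1)): [1, 9, 6, 0, 8, 7, 3, 4, 5, 2]
After 2 (swap(6, 9)): [1, 9, 6, 0, 8, 7, 2, 4, 5, 3]
After 3 (reverse(4, 5)): [1, 9, 6, 0, 7, 8, 2, 4, 5, 3]
After 4 (reverse(5, 6)): [1, 9, 6, 0, 7, 2, 8, 4, 5, 3]
After 5 (swap(9, 5)): [1, 9, 6, 0, 7, 3, 8, 4, 5, 2]
After 6 (swap(6, 4)): [1, 9, 6, 0, 8, 3, 7, 4, 5, 2]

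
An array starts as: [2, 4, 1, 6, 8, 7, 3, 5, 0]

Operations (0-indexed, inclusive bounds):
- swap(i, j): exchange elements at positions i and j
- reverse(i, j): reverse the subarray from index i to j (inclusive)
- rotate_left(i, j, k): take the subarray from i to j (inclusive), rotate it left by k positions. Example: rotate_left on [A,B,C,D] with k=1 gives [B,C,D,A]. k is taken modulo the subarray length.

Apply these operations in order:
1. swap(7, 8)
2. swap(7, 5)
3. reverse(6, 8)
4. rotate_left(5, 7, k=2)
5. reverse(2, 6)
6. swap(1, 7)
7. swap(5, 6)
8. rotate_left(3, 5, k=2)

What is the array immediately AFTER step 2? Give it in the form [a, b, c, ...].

After 1 (swap(7, 8)): [2, 4, 1, 6, 8, 7, 3, 0, 5]
After 2 (swap(7, 5)): [2, 4, 1, 6, 8, 0, 3, 7, 5]

Answer: [2, 4, 1, 6, 8, 0, 3, 7, 5]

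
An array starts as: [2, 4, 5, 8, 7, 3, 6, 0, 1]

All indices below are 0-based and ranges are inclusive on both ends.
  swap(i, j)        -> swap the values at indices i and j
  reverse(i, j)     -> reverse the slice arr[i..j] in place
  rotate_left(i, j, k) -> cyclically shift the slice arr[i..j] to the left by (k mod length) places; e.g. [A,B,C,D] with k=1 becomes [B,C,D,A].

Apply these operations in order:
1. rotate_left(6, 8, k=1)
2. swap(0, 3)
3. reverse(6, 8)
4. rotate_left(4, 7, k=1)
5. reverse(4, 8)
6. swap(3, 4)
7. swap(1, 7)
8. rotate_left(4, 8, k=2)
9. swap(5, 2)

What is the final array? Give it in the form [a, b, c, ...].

After 1 (rotate_left(6, 8, k=1)): [2, 4, 5, 8, 7, 3, 0, 1, 6]
After 2 (swap(0, 3)): [8, 4, 5, 2, 7, 3, 0, 1, 6]
After 3 (reverse(6, 8)): [8, 4, 5, 2, 7, 3, 6, 1, 0]
After 4 (rotate_left(4, 7, k=1)): [8, 4, 5, 2, 3, 6, 1, 7, 0]
After 5 (reverse(4, 8)): [8, 4, 5, 2, 0, 7, 1, 6, 3]
After 6 (swap(3, 4)): [8, 4, 5, 0, 2, 7, 1, 6, 3]
After 7 (swap(1, 7)): [8, 6, 5, 0, 2, 7, 1, 4, 3]
After 8 (rotate_left(4, 8, k=2)): [8, 6, 5, 0, 1, 4, 3, 2, 7]
After 9 (swap(5, 2)): [8, 6, 4, 0, 1, 5, 3, 2, 7]

Answer: [8, 6, 4, 0, 1, 5, 3, 2, 7]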